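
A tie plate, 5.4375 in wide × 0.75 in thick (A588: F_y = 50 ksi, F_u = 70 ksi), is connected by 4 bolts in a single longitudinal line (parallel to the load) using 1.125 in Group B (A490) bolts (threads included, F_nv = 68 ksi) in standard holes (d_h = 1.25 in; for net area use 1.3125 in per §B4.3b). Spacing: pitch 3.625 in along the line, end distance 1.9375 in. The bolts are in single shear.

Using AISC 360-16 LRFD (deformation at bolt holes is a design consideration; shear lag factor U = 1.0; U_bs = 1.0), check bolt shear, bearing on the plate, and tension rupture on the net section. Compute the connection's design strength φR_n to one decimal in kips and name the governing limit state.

162.4 kips (net-section rupture governs)

Bolt shear: A_b = π(1.125)²/4 = 0.99402 in². φR_n = 0.75 × 68 × 0.99402 × 4 × 1 = 202.8 kips.
Bearing (0.75 in plate, F_u = 70 ksi): end bolts L_c = 1.9375 − 1.25/2 = 1.3125, R_n = min(1.2×1.3125×0.75×70, 2.4×1.125×0.75×70) = 82.688 kips/bolt; interior L_c = 3.625 − 1.25 = 2.375, R_n = 141.75 kips/bolt. φR_n = 0.75 × (1×82.688 + 3×141.75) = 381.0 kips.
Tension rupture (net): A_n = (5.4375 − 1×1.3125)×0.75 = 3.0938 in² (U = 1.0, A_e = A_n). φR_n = 0.75 × 70 × 3.0938 = 162.4 kips.
Governing: min(202.8, 381.0, 162.4) = 162.4 kips → net-section rupture.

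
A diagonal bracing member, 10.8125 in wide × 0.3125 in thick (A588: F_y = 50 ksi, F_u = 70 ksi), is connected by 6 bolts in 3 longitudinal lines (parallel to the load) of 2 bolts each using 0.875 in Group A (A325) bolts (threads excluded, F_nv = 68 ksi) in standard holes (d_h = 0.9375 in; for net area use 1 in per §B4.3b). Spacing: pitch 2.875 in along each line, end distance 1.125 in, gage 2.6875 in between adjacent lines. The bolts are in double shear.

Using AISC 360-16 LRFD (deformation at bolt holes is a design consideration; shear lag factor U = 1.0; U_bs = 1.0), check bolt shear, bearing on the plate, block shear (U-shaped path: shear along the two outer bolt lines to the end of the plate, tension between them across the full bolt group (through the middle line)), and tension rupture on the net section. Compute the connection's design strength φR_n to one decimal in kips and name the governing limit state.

104.6 kips (block shear governs)

Bolt shear: A_b = π(0.875)²/4 = 0.60132 in². φR_n = 0.75 × 68 × 0.60132 × 6 × 2 = 368.0 kips.
Bearing (0.3125 in plate, F_u = 70 ksi): end bolts L_c = 1.125 − 0.9375/2 = 0.65625, R_n = min(1.2×0.65625×0.3125×70, 2.4×0.875×0.3125×70) = 17.227 kips/bolt; interior L_c = 2.875 − 0.9375 = 1.9375, R_n = 45.938 kips/bolt. φR_n = 0.75 × (3×17.227 + 3×45.938) = 142.1 kips.
Block shear: shear path 2×[1.125+1×2.875] = 2×4 in, A_gv = 2.5, A_nv = 2×(4 − 1.5×1)×0.3125 = 1.5625 in²; tension across gage: (5.375 − 2×1)×0.3125 = 1.0547 in². R_n = min(0.6×70×1.5625, 0.6×50×2.5) + 1.0×70×1.0547 = min(65.625, 75) + 73.829 = 139.45 kips. φR_n = 0.75 × 139.45 = 104.6 kips.
Tension rupture (net): A_n = (10.8125 − 3×1)×0.3125 = 2.4414 in² (U = 1.0, A_e = A_n). φR_n = 0.75 × 70 × 2.4414 = 128.2 kips.
Governing: min(368.0, 142.1, 104.6, 128.2) = 104.6 kips → block shear.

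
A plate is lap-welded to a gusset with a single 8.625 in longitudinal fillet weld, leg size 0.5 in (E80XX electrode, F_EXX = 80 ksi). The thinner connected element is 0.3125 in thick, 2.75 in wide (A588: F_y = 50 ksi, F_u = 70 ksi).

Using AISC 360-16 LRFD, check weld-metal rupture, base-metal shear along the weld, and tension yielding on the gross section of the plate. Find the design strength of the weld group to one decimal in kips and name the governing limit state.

38.7 kips (gross-section yield governs)

Weld metal: throat = 0.707×0.5 = 0.3535 in, L = 8.625 in. φR_n = 0.75 × 0.6 × 80 × 0.3535 × 8.625 = 109.8 kips.
Base metal shear (0.3125 in plate): yield φR_n = 1.0×0.6×50×0.3125×8.625 = 80.9 kips; rupture φR_n = 0.75×0.6×70×0.3125×8.625 = 84.9 kips; take 80.9 kips (yield).
Tension yield (gross): A_g = 2.75×0.3125 = 0.85938 in². φR_n = 0.90 × 50 × 0.85938 = 38.7 kips.
Governing: min(109.8, 80.9, 38.7) = 38.7 kips → gross-section yield.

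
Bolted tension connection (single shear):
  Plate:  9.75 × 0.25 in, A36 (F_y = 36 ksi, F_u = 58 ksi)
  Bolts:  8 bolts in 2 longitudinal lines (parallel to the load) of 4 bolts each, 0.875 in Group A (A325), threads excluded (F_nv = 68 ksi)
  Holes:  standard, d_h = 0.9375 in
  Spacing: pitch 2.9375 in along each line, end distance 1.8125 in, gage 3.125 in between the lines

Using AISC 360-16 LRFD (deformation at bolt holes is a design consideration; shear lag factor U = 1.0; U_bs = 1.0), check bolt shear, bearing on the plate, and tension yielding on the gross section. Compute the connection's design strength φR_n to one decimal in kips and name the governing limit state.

79.0 kips (gross-section yield governs)

Bolt shear: A_b = π(0.875)²/4 = 0.60132 in². φR_n = 0.75 × 68 × 0.60132 × 8 × 1 = 245.3 kips.
Bearing (0.25 in plate, F_u = 58 ksi): end bolts L_c = 1.8125 − 0.9375/2 = 1.34375, R_n = min(1.2×1.34375×0.25×58, 2.4×0.875×0.25×58) = 23.381 kips/bolt; interior L_c = 2.9375 − 0.9375 = 2, R_n = 30.45 kips/bolt. φR_n = 0.75 × (2×23.381 + 6×30.45) = 172.1 kips.
Tension yield (gross): A_g = 9.75×0.25 = 2.4375 in². φR_n = 0.90 × 36 × 2.4375 = 79.0 kips.
Governing: min(245.3, 172.1, 79.0) = 79.0 kips → gross-section yield.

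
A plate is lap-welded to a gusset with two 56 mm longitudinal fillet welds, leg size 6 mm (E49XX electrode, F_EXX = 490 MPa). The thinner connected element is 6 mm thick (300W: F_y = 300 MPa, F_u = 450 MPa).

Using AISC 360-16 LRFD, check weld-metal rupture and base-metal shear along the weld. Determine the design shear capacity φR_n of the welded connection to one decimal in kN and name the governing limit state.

Weld metal: throat = 0.707×6 = 4.242 mm, L = 2×56 = 112 mm. φR_n = 0.75 × 0.6 × 490 × 4.242 × 112 = 104.8 kN.
Base metal shear (6 mm plate): yield φR_n = 1.0×0.6×300×6×112 = 121.0 kN; rupture φR_n = 0.75×0.6×450×6×112 = 136.1 kN; take 121.0 kN (yield).
Governing: min(104.8, 121.0) = 104.8 kN → weld metal.

104.8 kN (weld metal governs)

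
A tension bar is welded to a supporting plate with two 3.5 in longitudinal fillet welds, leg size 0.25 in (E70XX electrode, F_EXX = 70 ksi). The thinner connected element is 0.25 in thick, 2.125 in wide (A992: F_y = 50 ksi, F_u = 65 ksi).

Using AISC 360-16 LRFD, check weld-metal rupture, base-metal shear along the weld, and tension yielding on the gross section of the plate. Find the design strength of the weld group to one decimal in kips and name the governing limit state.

Weld metal: throat = 0.707×0.25 = 0.17675 in, L = 2×3.5 = 7 in. φR_n = 0.75 × 0.6 × 70 × 0.17675 × 7 = 39.0 kips.
Base metal shear (0.25 in plate): yield φR_n = 1.0×0.6×50×0.25×7 = 52.5 kips; rupture φR_n = 0.75×0.6×65×0.25×7 = 51.2 kips; take 51.2 kips (rupture).
Tension yield (gross): A_g = 2.125×0.25 = 0.53125 in². φR_n = 0.90 × 50 × 0.53125 = 23.9 kips.
Governing: min(39.0, 51.2, 23.9) = 23.9 kips → gross-section yield.

23.9 kips (gross-section yield governs)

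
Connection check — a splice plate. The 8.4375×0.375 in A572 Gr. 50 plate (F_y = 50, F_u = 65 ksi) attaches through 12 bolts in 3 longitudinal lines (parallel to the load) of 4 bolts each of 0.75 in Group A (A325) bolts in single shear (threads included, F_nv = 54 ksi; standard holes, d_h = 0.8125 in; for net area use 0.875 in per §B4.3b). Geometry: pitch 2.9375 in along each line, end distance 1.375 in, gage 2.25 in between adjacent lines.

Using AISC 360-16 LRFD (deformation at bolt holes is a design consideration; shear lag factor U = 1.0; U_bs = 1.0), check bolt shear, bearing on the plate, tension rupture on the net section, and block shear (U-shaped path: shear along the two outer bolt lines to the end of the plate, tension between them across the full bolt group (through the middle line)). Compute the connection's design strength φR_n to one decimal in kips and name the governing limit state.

Bolt shear: A_b = π(0.75)²/4 = 0.44179 in². φR_n = 0.75 × 54 × 0.44179 × 12 × 1 = 214.7 kips.
Bearing (0.375 in plate, F_u = 65 ksi): end bolts L_c = 1.375 − 0.8125/2 = 0.96875, R_n = min(1.2×0.96875×0.375×65, 2.4×0.75×0.375×65) = 28.336 kips/bolt; interior L_c = 2.9375 − 0.8125 = 2.125, R_n = 43.875 kips/bolt. φR_n = 0.75 × (3×28.336 + 9×43.875) = 359.9 kips.
Tension rupture (net): A_n = (8.4375 − 3×0.875)×0.375 = 2.1797 in² (U = 1.0, A_e = A_n). φR_n = 0.75 × 65 × 2.1797 = 106.3 kips.
Block shear: shear path 2×[1.375+3×2.9375] = 2×10.1875 in, A_gv = 7.6406, A_nv = 2×(10.1875 − 3.5×0.875)×0.375 = 5.3438 in²; tension across gage: (4.5 − 2×0.875)×0.375 = 1.0313 in². R_n = min(0.6×65×5.3438, 0.6×50×7.6406) + 1.0×65×1.0313 = min(208.41, 229.22) + 67.035 = 275.45 kips. φR_n = 0.75 × 275.45 = 206.6 kips.
Governing: min(214.7, 359.9, 106.3, 206.6) = 106.3 kips → net-section rupture.

106.3 kips (net-section rupture governs)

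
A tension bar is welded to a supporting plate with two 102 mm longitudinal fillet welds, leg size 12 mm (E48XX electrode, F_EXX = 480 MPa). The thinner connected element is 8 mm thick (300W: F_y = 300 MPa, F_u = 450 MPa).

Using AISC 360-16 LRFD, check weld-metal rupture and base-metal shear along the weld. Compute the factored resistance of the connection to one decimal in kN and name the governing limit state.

Weld metal: throat = 0.707×12 = 8.484 mm, L = 2×102 = 204 mm. φR_n = 0.75 × 0.6 × 480 × 8.484 × 204 = 373.8 kN.
Base metal shear (8 mm plate): yield φR_n = 1.0×0.6×300×8×204 = 293.8 kN; rupture φR_n = 0.75×0.6×450×8×204 = 330.5 kN; take 293.8 kN (yield).
Governing: min(373.8, 293.8) = 293.8 kN → base-metal shear.

293.8 kN (base-metal shear governs)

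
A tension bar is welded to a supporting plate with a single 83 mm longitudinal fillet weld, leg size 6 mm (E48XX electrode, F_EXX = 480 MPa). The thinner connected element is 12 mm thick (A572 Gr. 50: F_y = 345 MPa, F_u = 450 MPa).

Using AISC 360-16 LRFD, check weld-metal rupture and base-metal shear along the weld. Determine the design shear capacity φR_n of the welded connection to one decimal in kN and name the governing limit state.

76.1 kN (weld metal governs)

Weld metal: throat = 0.707×6 = 4.242 mm, L = 83 mm. φR_n = 0.75 × 0.6 × 480 × 4.242 × 83 = 76.1 kN.
Base metal shear (12 mm plate): yield φR_n = 1.0×0.6×345×12×83 = 206.2 kN; rupture φR_n = 0.75×0.6×450×12×83 = 201.7 kN; take 201.7 kN (rupture).
Governing: min(76.1, 201.7) = 76.1 kN → weld metal.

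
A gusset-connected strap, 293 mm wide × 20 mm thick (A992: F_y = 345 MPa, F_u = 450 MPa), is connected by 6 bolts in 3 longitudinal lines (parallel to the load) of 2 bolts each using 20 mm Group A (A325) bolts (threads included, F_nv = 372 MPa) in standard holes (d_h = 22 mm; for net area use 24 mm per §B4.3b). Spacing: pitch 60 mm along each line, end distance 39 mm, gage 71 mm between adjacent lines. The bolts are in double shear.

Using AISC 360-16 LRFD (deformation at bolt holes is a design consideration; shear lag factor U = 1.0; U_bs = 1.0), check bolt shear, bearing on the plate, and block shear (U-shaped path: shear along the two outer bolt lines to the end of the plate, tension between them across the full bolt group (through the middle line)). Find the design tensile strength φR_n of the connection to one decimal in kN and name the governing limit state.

1051.8 kN (bolt shear governs)

Bolt shear: A_b = π(20)²/4 = 314.16 mm². φR_n = 0.75 × 372 × 314.16 × 6 × 2 = 1051.8 kN.
Bearing (20 mm plate, F_u = 450 MPa): end bolts L_c = 39 − 22/2 = 28, R_n = min(1.2×28×20×450, 2.4×20×20×450) = 302.4 kN/bolt; interior L_c = 60 − 22 = 38, R_n = 410.4 kN/bolt. φR_n = 0.75 × (3×302.4 + 3×410.4) = 1603.8 kN.
Block shear: shear path 2×[39+1×60] = 2×99 mm, A_gv = 3960, A_nv = 2×(99 − 1.5×24)×20 = 2520 mm²; tension across gage: (142 − 2×24)×20 = 1880 mm². R_n = min(0.6×450×2520, 0.6×345×3960) + 1.0×450×1880 = min(680.4, 819.72) + 846 = 1526.4 kN. φR_n = 0.75 × 1526.4 = 1144.8 kN.
Governing: min(1051.8, 1603.8, 1144.8) = 1051.8 kN → bolt shear.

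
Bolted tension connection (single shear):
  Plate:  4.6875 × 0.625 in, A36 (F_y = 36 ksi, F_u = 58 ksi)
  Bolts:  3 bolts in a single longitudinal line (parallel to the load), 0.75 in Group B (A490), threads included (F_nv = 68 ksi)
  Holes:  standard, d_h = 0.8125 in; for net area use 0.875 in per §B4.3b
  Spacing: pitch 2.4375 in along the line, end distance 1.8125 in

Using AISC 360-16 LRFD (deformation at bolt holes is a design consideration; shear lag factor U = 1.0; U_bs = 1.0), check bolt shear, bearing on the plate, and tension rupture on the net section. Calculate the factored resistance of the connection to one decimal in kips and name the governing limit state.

Bolt shear: A_b = π(0.75)²/4 = 0.44179 in². φR_n = 0.75 × 68 × 0.44179 × 3 × 1 = 67.6 kips.
Bearing (0.625 in plate, F_u = 58 ksi): end bolts L_c = 1.8125 − 0.8125/2 = 1.40625, R_n = min(1.2×1.40625×0.625×58, 2.4×0.75×0.625×58) = 61.172 kips/bolt; interior L_c = 2.4375 − 0.8125 = 1.625, R_n = 65.25 kips/bolt. φR_n = 0.75 × (1×61.172 + 2×65.25) = 143.8 kips.
Tension rupture (net): A_n = (4.6875 − 1×0.875)×0.625 = 2.3828 in² (U = 1.0, A_e = A_n). φR_n = 0.75 × 58 × 2.3828 = 103.7 kips.
Governing: min(67.6, 143.8, 103.7) = 67.6 kips → bolt shear.

67.6 kips (bolt shear governs)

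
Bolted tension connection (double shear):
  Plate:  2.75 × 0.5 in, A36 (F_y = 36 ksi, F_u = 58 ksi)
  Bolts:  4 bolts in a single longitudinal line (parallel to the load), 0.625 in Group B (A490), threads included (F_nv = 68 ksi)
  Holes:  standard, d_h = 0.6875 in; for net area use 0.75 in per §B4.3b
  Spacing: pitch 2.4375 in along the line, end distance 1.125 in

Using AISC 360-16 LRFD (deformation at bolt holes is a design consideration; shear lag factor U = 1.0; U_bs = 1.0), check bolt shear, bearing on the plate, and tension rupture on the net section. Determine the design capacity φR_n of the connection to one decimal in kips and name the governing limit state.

Bolt shear: A_b = π(0.625)²/4 = 0.3068 in². φR_n = 0.75 × 68 × 0.3068 × 4 × 2 = 125.2 kips.
Bearing (0.5 in plate, F_u = 58 ksi): end bolts L_c = 1.125 − 0.6875/2 = 0.78125, R_n = min(1.2×0.78125×0.5×58, 2.4×0.625×0.5×58) = 27.188 kips/bolt; interior L_c = 2.4375 − 0.6875 = 1.75, R_n = 43.5 kips/bolt. φR_n = 0.75 × (1×27.188 + 3×43.5) = 118.3 kips.
Tension rupture (net): A_n = (2.75 − 1×0.75)×0.5 = 1 in² (U = 1.0, A_e = A_n). φR_n = 0.75 × 58 × 1 = 43.5 kips.
Governing: min(125.2, 118.3, 43.5) = 43.5 kips → net-section rupture.

43.5 kips (net-section rupture governs)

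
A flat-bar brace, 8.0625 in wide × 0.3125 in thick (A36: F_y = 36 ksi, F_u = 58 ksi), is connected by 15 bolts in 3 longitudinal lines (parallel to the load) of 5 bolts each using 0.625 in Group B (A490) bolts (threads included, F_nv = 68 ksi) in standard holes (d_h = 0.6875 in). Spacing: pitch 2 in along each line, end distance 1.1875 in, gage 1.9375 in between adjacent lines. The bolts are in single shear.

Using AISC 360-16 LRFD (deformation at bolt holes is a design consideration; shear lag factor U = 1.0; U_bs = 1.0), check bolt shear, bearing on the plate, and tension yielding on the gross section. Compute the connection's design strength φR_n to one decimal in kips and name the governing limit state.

Bolt shear: A_b = π(0.625)²/4 = 0.3068 in². φR_n = 0.75 × 68 × 0.3068 × 15 × 1 = 234.7 kips.
Bearing (0.3125 in plate, F_u = 58 ksi): end bolts L_c = 1.1875 − 0.6875/2 = 0.84375, R_n = min(1.2×0.84375×0.3125×58, 2.4×0.625×0.3125×58) = 18.352 kips/bolt; interior L_c = 2 − 0.6875 = 1.3125, R_n = 27.188 kips/bolt. φR_n = 0.75 × (3×18.352 + 12×27.188) = 286.0 kips.
Tension yield (gross): A_g = 8.0625×0.3125 = 2.5195 in². φR_n = 0.90 × 36 × 2.5195 = 81.6 kips.
Governing: min(234.7, 286.0, 81.6) = 81.6 kips → gross-section yield.

81.6 kips (gross-section yield governs)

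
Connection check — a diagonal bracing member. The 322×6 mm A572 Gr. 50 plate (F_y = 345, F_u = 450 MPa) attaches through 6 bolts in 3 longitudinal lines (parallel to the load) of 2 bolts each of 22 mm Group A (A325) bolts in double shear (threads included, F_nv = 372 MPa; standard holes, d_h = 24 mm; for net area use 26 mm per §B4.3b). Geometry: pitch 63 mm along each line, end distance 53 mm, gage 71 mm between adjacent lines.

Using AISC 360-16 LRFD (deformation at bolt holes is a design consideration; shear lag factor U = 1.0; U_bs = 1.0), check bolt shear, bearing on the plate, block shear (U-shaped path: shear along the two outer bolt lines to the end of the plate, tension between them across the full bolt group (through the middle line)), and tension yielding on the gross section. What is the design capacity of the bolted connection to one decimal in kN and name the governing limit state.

Bolt shear: A_b = π(22)²/4 = 380.13 mm². φR_n = 0.75 × 372 × 380.13 × 6 × 2 = 1272.7 kN.
Bearing (6 mm plate, F_u = 450 MPa): end bolts L_c = 53 − 24/2 = 41, R_n = min(1.2×41×6×450, 2.4×22×6×450) = 132.84 kN/bolt; interior L_c = 63 − 24 = 39, R_n = 126.36 kN/bolt. φR_n = 0.75 × (3×132.84 + 3×126.36) = 583.2 kN.
Block shear: shear path 2×[53+1×63] = 2×116 mm, A_gv = 1392, A_nv = 2×(116 − 1.5×26)×6 = 924 mm²; tension across gage: (142 − 2×26)×6 = 540 mm². R_n = min(0.6×450×924, 0.6×345×1392) + 1.0×450×540 = min(249.48, 288.14) + 243 = 492.48 kN. φR_n = 0.75 × 492.48 = 369.4 kN.
Tension yield (gross): A_g = 322×6 = 1932 mm². φR_n = 0.90 × 345 × 1932 = 599.9 kN.
Governing: min(1272.7, 583.2, 369.4, 599.9) = 369.4 kN → block shear.

369.4 kN (block shear governs)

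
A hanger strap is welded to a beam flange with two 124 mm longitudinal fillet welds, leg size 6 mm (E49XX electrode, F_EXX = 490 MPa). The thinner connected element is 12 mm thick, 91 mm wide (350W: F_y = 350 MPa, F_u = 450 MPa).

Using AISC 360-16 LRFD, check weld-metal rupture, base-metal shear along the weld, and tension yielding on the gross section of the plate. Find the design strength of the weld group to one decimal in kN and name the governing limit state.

Weld metal: throat = 0.707×6 = 4.242 mm, L = 2×124 = 248 mm. φR_n = 0.75 × 0.6 × 490 × 4.242 × 248 = 232.0 kN.
Base metal shear (12 mm plate): yield φR_n = 1.0×0.6×350×12×248 = 625.0 kN; rupture φR_n = 0.75×0.6×450×12×248 = 602.6 kN; take 602.6 kN (rupture).
Tension yield (gross): A_g = 91×12 = 1092 mm². φR_n = 0.90 × 350 × 1092 = 344.0 kN.
Governing: min(232.0, 602.6, 344.0) = 232.0 kN → weld metal.

232.0 kN (weld metal governs)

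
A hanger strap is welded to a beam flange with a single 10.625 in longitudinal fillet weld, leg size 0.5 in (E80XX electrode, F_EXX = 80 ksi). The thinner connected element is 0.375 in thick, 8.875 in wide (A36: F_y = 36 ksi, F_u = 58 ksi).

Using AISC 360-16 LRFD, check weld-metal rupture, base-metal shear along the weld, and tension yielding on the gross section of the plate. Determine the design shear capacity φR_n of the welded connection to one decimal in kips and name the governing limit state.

86.1 kips (base-metal shear governs)

Weld metal: throat = 0.707×0.5 = 0.3535 in, L = 10.625 in. φR_n = 0.75 × 0.6 × 80 × 0.3535 × 10.625 = 135.2 kips.
Base metal shear (0.375 in plate): yield φR_n = 1.0×0.6×36×0.375×10.625 = 86.1 kips; rupture φR_n = 0.75×0.6×58×0.375×10.625 = 104.0 kips; take 86.1 kips (yield).
Tension yield (gross): A_g = 8.875×0.375 = 3.3281 in². φR_n = 0.90 × 36 × 3.3281 = 107.8 kips.
Governing: min(135.2, 86.1, 107.8) = 86.1 kips → base-metal shear.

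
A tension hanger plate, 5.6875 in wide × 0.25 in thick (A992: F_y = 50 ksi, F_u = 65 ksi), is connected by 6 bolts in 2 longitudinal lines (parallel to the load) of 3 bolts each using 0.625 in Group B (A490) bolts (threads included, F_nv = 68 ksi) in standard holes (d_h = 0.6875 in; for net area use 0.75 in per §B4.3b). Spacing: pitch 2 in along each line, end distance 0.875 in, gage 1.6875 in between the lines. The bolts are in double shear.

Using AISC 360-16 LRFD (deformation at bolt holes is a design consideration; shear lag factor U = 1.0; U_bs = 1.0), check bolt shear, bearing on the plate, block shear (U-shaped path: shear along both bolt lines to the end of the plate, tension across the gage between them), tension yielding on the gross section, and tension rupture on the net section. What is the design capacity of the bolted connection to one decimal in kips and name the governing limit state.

Bolt shear: A_b = π(0.625)²/4 = 0.3068 in². φR_n = 0.75 × 68 × 0.3068 × 6 × 2 = 187.8 kips.
Bearing (0.25 in plate, F_u = 65 ksi): end bolts L_c = 0.875 − 0.6875/2 = 0.53125, R_n = min(1.2×0.53125×0.25×65, 2.4×0.625×0.25×65) = 10.359 kips/bolt; interior L_c = 2 − 0.6875 = 1.3125, R_n = 24.375 kips/bolt. φR_n = 0.75 × (2×10.359 + 4×24.375) = 88.7 kips.
Block shear: shear path 2×[0.875+2×2] = 2×4.875 in, A_gv = 2.4375, A_nv = 2×(4.875 − 2.5×0.75)×0.25 = 1.5 in²; tension across gage: (1.6875 − 1×0.75)×0.25 = 0.23438 in². R_n = min(0.6×65×1.5, 0.6×50×2.4375) + 1.0×65×0.23438 = min(58.5, 73.125) + 15.235 = 73.735 kips. φR_n = 0.75 × 73.735 = 55.3 kips.
Tension yield (gross): A_g = 5.6875×0.25 = 1.4219 in². φR_n = 0.90 × 50 × 1.4219 = 64.0 kips.
Tension rupture (net): A_n = (5.6875 − 2×0.75)×0.25 = 1.0469 in² (U = 1.0, A_e = A_n). φR_n = 0.75 × 65 × 1.0469 = 51.0 kips.
Governing: min(187.8, 88.7, 55.3, 64.0, 51.0) = 51.0 kips → net-section rupture.

51.0 kips (net-section rupture governs)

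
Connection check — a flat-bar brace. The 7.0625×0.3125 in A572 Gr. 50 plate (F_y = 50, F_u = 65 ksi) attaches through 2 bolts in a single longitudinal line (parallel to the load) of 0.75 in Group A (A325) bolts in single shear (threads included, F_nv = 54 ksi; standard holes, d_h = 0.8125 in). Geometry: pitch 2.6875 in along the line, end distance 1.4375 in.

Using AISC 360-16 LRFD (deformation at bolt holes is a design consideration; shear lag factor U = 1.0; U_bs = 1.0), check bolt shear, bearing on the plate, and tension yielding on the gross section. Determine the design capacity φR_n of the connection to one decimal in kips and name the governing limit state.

35.8 kips (bolt shear governs)

Bolt shear: A_b = π(0.75)²/4 = 0.44179 in². φR_n = 0.75 × 54 × 0.44179 × 2 × 1 = 35.8 kips.
Bearing (0.3125 in plate, F_u = 65 ksi): end bolts L_c = 1.4375 − 0.8125/2 = 1.03125, R_n = min(1.2×1.03125×0.3125×65, 2.4×0.75×0.3125×65) = 25.137 kips/bolt; interior L_c = 2.6875 − 0.8125 = 1.875, R_n = 36.563 kips/bolt. φR_n = 0.75 × (1×25.137 + 1×36.563) = 46.3 kips.
Tension yield (gross): A_g = 7.0625×0.3125 = 2.207 in². φR_n = 0.90 × 50 × 2.207 = 99.3 kips.
Governing: min(35.8, 46.3, 99.3) = 35.8 kips → bolt shear.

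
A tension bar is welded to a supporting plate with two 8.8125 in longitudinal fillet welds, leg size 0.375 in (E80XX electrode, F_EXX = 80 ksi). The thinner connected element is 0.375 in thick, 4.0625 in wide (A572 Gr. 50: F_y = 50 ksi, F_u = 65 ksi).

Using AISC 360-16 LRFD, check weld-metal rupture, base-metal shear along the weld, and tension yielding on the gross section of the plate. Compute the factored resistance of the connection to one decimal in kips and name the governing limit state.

Weld metal: throat = 0.707×0.375 = 0.26513 in, L = 2×8.8125 = 17.625 in. φR_n = 0.75 × 0.6 × 80 × 0.26513 × 17.625 = 168.2 kips.
Base metal shear (0.375 in plate): yield φR_n = 1.0×0.6×50×0.375×17.625 = 198.3 kips; rupture φR_n = 0.75×0.6×65×0.375×17.625 = 193.3 kips; take 193.3 kips (rupture).
Tension yield (gross): A_g = 4.0625×0.375 = 1.5234 in². φR_n = 0.90 × 50 × 1.5234 = 68.6 kips.
Governing: min(168.2, 193.3, 68.6) = 68.6 kips → gross-section yield.

68.6 kips (gross-section yield governs)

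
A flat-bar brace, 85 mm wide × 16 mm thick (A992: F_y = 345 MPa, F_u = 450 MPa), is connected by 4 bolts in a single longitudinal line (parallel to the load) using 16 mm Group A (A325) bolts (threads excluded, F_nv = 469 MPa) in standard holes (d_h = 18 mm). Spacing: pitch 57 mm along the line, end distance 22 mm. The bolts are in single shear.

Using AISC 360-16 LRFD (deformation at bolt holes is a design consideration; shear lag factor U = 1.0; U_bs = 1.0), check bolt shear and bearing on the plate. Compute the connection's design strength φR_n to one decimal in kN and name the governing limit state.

282.9 kN (bolt shear governs)

Bolt shear: A_b = π(16)²/4 = 201.06 mm². φR_n = 0.75 × 469 × 201.06 × 4 × 1 = 282.9 kN.
Bearing (16 mm plate, F_u = 450 MPa): end bolts L_c = 22 − 18/2 = 13, R_n = min(1.2×13×16×450, 2.4×16×16×450) = 112.32 kN/bolt; interior L_c = 57 − 18 = 39, R_n = 276.48 kN/bolt. φR_n = 0.75 × (1×112.32 + 3×276.48) = 706.3 kN.
Governing: min(282.9, 706.3) = 282.9 kN → bolt shear.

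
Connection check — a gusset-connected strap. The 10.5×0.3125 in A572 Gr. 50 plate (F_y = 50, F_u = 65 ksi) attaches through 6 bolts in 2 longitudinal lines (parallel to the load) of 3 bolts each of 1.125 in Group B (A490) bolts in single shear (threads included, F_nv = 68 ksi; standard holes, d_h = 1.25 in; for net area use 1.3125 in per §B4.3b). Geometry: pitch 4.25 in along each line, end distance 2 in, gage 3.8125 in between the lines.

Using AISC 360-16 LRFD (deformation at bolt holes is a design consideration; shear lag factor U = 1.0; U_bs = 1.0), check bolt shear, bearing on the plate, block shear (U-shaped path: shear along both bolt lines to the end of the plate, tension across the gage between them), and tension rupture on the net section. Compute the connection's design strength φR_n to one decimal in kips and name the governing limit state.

Bolt shear: A_b = π(1.125)²/4 = 0.99402 in². φR_n = 0.75 × 68 × 0.99402 × 6 × 1 = 304.2 kips.
Bearing (0.3125 in plate, F_u = 65 ksi): end bolts L_c = 2 − 1.25/2 = 1.375, R_n = min(1.2×1.375×0.3125×65, 2.4×1.125×0.3125×65) = 33.516 kips/bolt; interior L_c = 4.25 − 1.25 = 3, R_n = 54.844 kips/bolt. φR_n = 0.75 × (2×33.516 + 4×54.844) = 214.8 kips.
Block shear: shear path 2×[2+2×4.25] = 2×10.5 in, A_gv = 6.5625, A_nv = 2×(10.5 − 2.5×1.3125)×0.3125 = 4.5117 in²; tension across gage: (3.8125 − 1×1.3125)×0.3125 = 0.78125 in². R_n = min(0.6×65×4.5117, 0.6×50×6.5625) + 1.0×65×0.78125 = min(175.96, 196.88) + 50.781 = 226.74 kips. φR_n = 0.75 × 226.74 = 170.1 kips.
Tension rupture (net): A_n = (10.5 − 2×1.3125)×0.3125 = 2.4609 in² (U = 1.0, A_e = A_n). φR_n = 0.75 × 65 × 2.4609 = 120.0 kips.
Governing: min(304.2, 214.8, 170.1, 120.0) = 120.0 kips → net-section rupture.

120.0 kips (net-section rupture governs)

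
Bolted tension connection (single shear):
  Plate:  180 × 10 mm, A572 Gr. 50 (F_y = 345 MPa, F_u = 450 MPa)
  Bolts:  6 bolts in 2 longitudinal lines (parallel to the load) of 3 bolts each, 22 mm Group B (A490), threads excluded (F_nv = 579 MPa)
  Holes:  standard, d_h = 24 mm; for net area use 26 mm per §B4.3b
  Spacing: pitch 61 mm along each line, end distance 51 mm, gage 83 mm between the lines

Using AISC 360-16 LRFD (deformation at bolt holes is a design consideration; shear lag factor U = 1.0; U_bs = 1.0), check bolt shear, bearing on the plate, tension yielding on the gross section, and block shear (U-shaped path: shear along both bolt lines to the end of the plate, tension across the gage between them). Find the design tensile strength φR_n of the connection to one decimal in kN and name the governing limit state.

Bolt shear: A_b = π(22)²/4 = 380.13 mm². φR_n = 0.75 × 579 × 380.13 × 6 × 1 = 990.4 kN.
Bearing (10 mm plate, F_u = 450 MPa): end bolts L_c = 51 − 24/2 = 39, R_n = min(1.2×39×10×450, 2.4×22×10×450) = 210.6 kN/bolt; interior L_c = 61 − 24 = 37, R_n = 199.8 kN/bolt. φR_n = 0.75 × (2×210.6 + 4×199.8) = 915.3 kN.
Tension yield (gross): A_g = 180×10 = 1800 mm². φR_n = 0.90 × 345 × 1800 = 558.9 kN.
Block shear: shear path 2×[51+2×61] = 2×173 mm, A_gv = 3460, A_nv = 2×(173 − 2.5×26)×10 = 2160 mm²; tension across gage: (83 − 1×26)×10 = 570 mm². R_n = min(0.6×450×2160, 0.6×345×3460) + 1.0×450×570 = min(583.2, 716.22) + 256.5 = 839.7 kN. φR_n = 0.75 × 839.7 = 629.8 kN.
Governing: min(990.4, 915.3, 558.9, 629.8) = 558.9 kN → gross-section yield.

558.9 kN (gross-section yield governs)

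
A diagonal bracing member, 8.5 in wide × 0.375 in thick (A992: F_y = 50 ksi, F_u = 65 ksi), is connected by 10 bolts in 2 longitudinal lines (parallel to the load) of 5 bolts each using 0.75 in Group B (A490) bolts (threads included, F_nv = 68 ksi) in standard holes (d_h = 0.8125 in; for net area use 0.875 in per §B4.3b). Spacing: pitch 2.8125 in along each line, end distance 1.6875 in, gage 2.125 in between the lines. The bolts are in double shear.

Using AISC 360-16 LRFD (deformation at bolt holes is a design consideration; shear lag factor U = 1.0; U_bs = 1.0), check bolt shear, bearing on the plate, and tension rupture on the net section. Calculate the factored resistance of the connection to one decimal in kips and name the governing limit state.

Bolt shear: A_b = π(0.75)²/4 = 0.44179 in². φR_n = 0.75 × 68 × 0.44179 × 10 × 2 = 450.6 kips.
Bearing (0.375 in plate, F_u = 65 ksi): end bolts L_c = 1.6875 − 0.8125/2 = 1.28125, R_n = min(1.2×1.28125×0.375×65, 2.4×0.75×0.375×65) = 37.477 kips/bolt; interior L_c = 2.8125 − 0.8125 = 2, R_n = 43.875 kips/bolt. φR_n = 0.75 × (2×37.477 + 8×43.875) = 319.5 kips.
Tension rupture (net): A_n = (8.5 − 2×0.875)×0.375 = 2.5313 in² (U = 1.0, A_e = A_n). φR_n = 0.75 × 65 × 2.5313 = 123.4 kips.
Governing: min(450.6, 319.5, 123.4) = 123.4 kips → net-section rupture.

123.4 kips (net-section rupture governs)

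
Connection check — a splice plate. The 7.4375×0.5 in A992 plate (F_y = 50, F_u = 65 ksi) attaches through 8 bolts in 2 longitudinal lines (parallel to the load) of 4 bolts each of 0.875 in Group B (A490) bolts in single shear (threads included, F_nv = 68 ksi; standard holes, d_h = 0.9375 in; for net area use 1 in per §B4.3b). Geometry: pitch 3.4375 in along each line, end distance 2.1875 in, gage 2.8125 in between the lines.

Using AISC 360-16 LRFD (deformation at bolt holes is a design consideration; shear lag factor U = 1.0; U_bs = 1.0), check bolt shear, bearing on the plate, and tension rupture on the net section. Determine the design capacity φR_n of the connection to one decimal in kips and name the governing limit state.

132.5 kips (net-section rupture governs)

Bolt shear: A_b = π(0.875)²/4 = 0.60132 in². φR_n = 0.75 × 68 × 0.60132 × 8 × 1 = 245.3 kips.
Bearing (0.5 in plate, F_u = 65 ksi): end bolts L_c = 2.1875 − 0.9375/2 = 1.71875, R_n = min(1.2×1.71875×0.5×65, 2.4×0.875×0.5×65) = 67.031 kips/bolt; interior L_c = 3.4375 − 0.9375 = 2.5, R_n = 68.25 kips/bolt. φR_n = 0.75 × (2×67.031 + 6×68.25) = 407.7 kips.
Tension rupture (net): A_n = (7.4375 − 2×1)×0.5 = 2.7188 in² (U = 1.0, A_e = A_n). φR_n = 0.75 × 65 × 2.7188 = 132.5 kips.
Governing: min(245.3, 407.7, 132.5) = 132.5 kips → net-section rupture.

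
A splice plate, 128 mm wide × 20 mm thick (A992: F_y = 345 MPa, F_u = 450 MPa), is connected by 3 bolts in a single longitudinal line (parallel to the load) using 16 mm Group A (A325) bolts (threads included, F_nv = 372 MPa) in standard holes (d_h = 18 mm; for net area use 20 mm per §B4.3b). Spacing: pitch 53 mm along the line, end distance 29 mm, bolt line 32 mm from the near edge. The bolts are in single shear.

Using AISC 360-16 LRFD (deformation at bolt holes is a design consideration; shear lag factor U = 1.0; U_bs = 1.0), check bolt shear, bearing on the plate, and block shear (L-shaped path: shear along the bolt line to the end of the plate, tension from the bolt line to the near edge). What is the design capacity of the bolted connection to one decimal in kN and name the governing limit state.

Bolt shear: A_b = π(16)²/4 = 201.06 mm². φR_n = 0.75 × 372 × 201.06 × 3 × 1 = 168.3 kN.
Bearing (20 mm plate, F_u = 450 MPa): end bolts L_c = 29 − 18/2 = 20, R_n = min(1.2×20×20×450, 2.4×16×20×450) = 216 kN/bolt; interior L_c = 53 − 18 = 35, R_n = 345.6 kN/bolt. φR_n = 0.75 × (1×216 + 2×345.6) = 680.4 kN.
Block shear: shear path 1×[29+2×53] = 1×135 mm, A_gv = 2700, A_nv = 1×(135 − 2.5×20)×20 = 1700 mm²; tension to near edge: (32 − 0.5×20)×20 = 440 mm². R_n = min(0.6×450×1700, 0.6×345×2700) + 1.0×450×440 = min(459, 558.9) + 198 = 657 kN. φR_n = 0.75 × 657 = 492.8 kN.
Governing: min(168.3, 680.4, 492.8) = 168.3 kN → bolt shear.

168.3 kN (bolt shear governs)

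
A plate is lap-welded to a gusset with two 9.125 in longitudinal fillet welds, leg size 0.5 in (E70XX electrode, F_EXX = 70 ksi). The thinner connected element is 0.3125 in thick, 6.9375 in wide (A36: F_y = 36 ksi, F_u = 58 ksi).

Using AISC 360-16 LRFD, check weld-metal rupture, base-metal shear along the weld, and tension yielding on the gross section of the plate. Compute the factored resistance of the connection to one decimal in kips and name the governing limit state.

Weld metal: throat = 0.707×0.5 = 0.3535 in, L = 2×9.125 = 18.25 in. φR_n = 0.75 × 0.6 × 70 × 0.3535 × 18.25 = 203.2 kips.
Base metal shear (0.3125 in plate): yield φR_n = 1.0×0.6×36×0.3125×18.25 = 123.2 kips; rupture φR_n = 0.75×0.6×58×0.3125×18.25 = 148.9 kips; take 123.2 kips (yield).
Tension yield (gross): A_g = 6.9375×0.3125 = 2.168 in². φR_n = 0.90 × 36 × 2.168 = 70.2 kips.
Governing: min(203.2, 123.2, 70.2) = 70.2 kips → gross-section yield.

70.2 kips (gross-section yield governs)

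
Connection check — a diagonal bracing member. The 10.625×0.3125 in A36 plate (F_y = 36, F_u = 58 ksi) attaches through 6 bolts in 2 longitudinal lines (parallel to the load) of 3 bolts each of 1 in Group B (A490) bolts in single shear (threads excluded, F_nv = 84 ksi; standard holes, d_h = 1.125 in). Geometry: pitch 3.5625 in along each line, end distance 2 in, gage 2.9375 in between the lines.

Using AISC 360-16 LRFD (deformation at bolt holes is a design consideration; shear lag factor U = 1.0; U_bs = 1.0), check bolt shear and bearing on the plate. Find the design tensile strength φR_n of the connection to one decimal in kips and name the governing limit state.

Bolt shear: A_b = π(1)²/4 = 0.7854 in². φR_n = 0.75 × 84 × 0.7854 × 6 × 1 = 296.9 kips.
Bearing (0.3125 in plate, F_u = 58 ksi): end bolts L_c = 2 − 1.125/2 = 1.4375, R_n = min(1.2×1.4375×0.3125×58, 2.4×1×0.3125×58) = 31.266 kips/bolt; interior L_c = 3.5625 − 1.125 = 2.4375, R_n = 43.5 kips/bolt. φR_n = 0.75 × (2×31.266 + 4×43.5) = 177.4 kips.
Governing: min(296.9, 177.4) = 177.4 kips → bearing.

177.4 kips (bearing governs)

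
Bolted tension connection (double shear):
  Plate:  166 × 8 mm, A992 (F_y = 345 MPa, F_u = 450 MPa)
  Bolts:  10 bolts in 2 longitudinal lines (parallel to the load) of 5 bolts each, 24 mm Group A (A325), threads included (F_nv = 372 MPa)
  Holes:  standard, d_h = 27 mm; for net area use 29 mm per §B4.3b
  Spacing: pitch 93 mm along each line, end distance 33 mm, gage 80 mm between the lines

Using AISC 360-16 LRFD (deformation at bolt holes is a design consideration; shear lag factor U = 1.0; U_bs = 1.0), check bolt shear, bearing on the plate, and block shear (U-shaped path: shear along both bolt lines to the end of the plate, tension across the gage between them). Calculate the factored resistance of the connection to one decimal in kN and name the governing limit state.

Bolt shear: A_b = π(24)²/4 = 452.39 mm². φR_n = 0.75 × 372 × 452.39 × 10 × 2 = 2524.3 kN.
Bearing (8 mm plate, F_u = 450 MPa): end bolts L_c = 33 − 27/2 = 19.5, R_n = min(1.2×19.5×8×450, 2.4×24×8×450) = 84.24 kN/bolt; interior L_c = 93 − 27 = 66, R_n = 207.36 kN/bolt. φR_n = 0.75 × (2×84.24 + 8×207.36) = 1370.5 kN.
Block shear: shear path 2×[33+4×93] = 2×405 mm, A_gv = 6480, A_nv = 2×(405 − 4.5×29)×8 = 4392 mm²; tension across gage: (80 − 1×29)×8 = 408 mm². R_n = min(0.6×450×4392, 0.6×345×6480) + 1.0×450×408 = min(1185.8, 1341.4) + 183.6 = 1369.4 kN. φR_n = 0.75 × 1369.4 = 1027.1 kN.
Governing: min(2524.3, 1370.5, 1027.1) = 1027.1 kN → block shear.

1027.1 kN (block shear governs)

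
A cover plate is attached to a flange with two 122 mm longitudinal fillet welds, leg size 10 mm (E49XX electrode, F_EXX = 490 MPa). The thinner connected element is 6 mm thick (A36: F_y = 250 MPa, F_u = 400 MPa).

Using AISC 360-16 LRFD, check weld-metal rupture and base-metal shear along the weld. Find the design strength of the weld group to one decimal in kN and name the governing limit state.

Weld metal: throat = 0.707×10 = 7.07 mm, L = 2×122 = 244 mm. φR_n = 0.75 × 0.6 × 490 × 7.07 × 244 = 380.4 kN.
Base metal shear (6 mm plate): yield φR_n = 1.0×0.6×250×6×244 = 219.6 kN; rupture φR_n = 0.75×0.6×400×6×244 = 263.5 kN; take 219.6 kN (yield).
Governing: min(380.4, 219.6) = 219.6 kN → base-metal shear.

219.6 kN (base-metal shear governs)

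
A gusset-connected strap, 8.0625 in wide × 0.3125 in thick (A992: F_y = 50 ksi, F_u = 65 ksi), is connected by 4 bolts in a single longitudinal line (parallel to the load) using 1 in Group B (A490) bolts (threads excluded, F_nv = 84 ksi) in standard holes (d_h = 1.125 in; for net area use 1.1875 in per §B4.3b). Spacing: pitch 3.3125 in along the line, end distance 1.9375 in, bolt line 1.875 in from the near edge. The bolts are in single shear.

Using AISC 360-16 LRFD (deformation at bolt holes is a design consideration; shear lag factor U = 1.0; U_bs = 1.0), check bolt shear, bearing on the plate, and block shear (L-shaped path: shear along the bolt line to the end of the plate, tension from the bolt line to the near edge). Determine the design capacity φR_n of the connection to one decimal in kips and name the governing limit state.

90.1 kips (block shear governs)

Bolt shear: A_b = π(1)²/4 = 0.7854 in². φR_n = 0.75 × 84 × 0.7854 × 4 × 1 = 197.9 kips.
Bearing (0.3125 in plate, F_u = 65 ksi): end bolts L_c = 1.9375 − 1.125/2 = 1.375, R_n = min(1.2×1.375×0.3125×65, 2.4×1×0.3125×65) = 33.516 kips/bolt; interior L_c = 3.3125 − 1.125 = 2.1875, R_n = 48.75 kips/bolt. φR_n = 0.75 × (1×33.516 + 3×48.75) = 134.8 kips.
Block shear: shear path 1×[1.9375+3×3.3125] = 1×11.875 in, A_gv = 3.7109, A_nv = 1×(11.875 − 3.5×1.1875)×0.3125 = 2.4121 in²; tension to near edge: (1.875 − 0.5×1.1875)×0.3125 = 0.40039 in². R_n = min(0.6×65×2.4121, 0.6×50×3.7109) + 1.0×65×0.40039 = min(94.072, 111.33) + 26.025 = 120.1 kips. φR_n = 0.75 × 120.1 = 90.1 kips.
Governing: min(197.9, 134.8, 90.1) = 90.1 kips → block shear.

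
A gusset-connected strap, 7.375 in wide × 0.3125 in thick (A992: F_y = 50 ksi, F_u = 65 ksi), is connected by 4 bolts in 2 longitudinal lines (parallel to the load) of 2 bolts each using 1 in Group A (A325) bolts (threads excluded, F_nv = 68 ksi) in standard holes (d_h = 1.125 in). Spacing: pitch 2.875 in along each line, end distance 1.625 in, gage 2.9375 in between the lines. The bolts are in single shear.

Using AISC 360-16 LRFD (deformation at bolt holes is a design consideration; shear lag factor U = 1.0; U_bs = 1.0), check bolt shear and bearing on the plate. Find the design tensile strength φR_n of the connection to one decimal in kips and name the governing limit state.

Bolt shear: A_b = π(1)²/4 = 0.7854 in². φR_n = 0.75 × 68 × 0.7854 × 4 × 1 = 160.2 kips.
Bearing (0.3125 in plate, F_u = 65 ksi): end bolts L_c = 1.625 − 1.125/2 = 1.0625, R_n = min(1.2×1.0625×0.3125×65, 2.4×1×0.3125×65) = 25.898 kips/bolt; interior L_c = 2.875 − 1.125 = 1.75, R_n = 42.656 kips/bolt. φR_n = 0.75 × (2×25.898 + 2×42.656) = 102.8 kips.
Governing: min(160.2, 102.8) = 102.8 kips → bearing.

102.8 kips (bearing governs)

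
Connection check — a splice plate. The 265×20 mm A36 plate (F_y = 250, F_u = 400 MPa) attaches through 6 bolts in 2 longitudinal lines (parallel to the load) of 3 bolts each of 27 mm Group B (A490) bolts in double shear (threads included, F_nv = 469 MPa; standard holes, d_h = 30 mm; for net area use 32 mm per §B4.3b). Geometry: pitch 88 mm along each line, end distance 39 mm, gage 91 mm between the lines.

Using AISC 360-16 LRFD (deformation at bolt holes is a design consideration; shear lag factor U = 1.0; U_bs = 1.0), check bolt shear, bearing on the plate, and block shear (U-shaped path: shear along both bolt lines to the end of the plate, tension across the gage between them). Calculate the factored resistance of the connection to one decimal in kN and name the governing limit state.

1321.5 kN (block shear governs)

Bolt shear: A_b = π(27)²/4 = 572.56 mm². φR_n = 0.75 × 469 × 572.56 × 6 × 2 = 2416.8 kN.
Bearing (20 mm plate, F_u = 400 MPa): end bolts L_c = 39 − 30/2 = 24, R_n = min(1.2×24×20×400, 2.4×27×20×400) = 230.4 kN/bolt; interior L_c = 88 − 30 = 58, R_n = 518.4 kN/bolt. φR_n = 0.75 × (2×230.4 + 4×518.4) = 1900.8 kN.
Block shear: shear path 2×[39+2×88] = 2×215 mm, A_gv = 8600, A_nv = 2×(215 − 2.5×32)×20 = 5400 mm²; tension across gage: (91 − 1×32)×20 = 1180 mm². R_n = min(0.6×400×5400, 0.6×250×8600) + 1.0×400×1180 = min(1296, 1290) + 472 = 1762 kN. φR_n = 0.75 × 1762 = 1321.5 kN.
Governing: min(2416.8, 1900.8, 1321.5) = 1321.5 kN → block shear.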